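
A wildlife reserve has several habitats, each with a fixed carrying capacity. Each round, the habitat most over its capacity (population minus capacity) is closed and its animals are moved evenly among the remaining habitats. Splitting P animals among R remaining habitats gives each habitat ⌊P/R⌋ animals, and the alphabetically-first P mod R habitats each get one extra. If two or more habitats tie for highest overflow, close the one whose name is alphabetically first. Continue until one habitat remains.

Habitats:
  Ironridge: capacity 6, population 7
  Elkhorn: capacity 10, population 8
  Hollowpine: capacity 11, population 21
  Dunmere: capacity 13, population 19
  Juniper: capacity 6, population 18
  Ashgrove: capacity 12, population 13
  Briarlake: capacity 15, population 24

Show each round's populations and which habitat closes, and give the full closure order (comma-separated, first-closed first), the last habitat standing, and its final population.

Round 1: Ashgrove=13 Briarlake=24 Dunmere=19 Elkhorn=8 Hollowpine=21 Ironridge=7 Juniper=18 → close Juniper (overflow 12)
  18÷6 = 3 each, +1 to first 0
Round 2: Ashgrove=16 Briarlake=27 Dunmere=22 Elkhorn=11 Hollowpine=24 Ironridge=10 → close Hollowpine (overflow 13)
  24÷5 = 4 each, +1 to first 4
Round 3: Ashgrove=21 Briarlake=32 Dunmere=27 Elkhorn=16 Ironridge=14 → close Briarlake (overflow 17)
  32÷4 = 8 each, +1 to first 0
Round 4: Ashgrove=29 Dunmere=35 Elkhorn=24 Ironridge=22 → close Dunmere (overflow 22)
  35÷3 = 11 each, +1 to first 2
Round 5: Ashgrove=41 Elkhorn=36 Ironridge=33 → close Ashgrove (overflow 29)
  41÷2 = 20 each, +1 to first 1
Round 6: Elkhorn=57 Ironridge=53 → close Elkhorn (overflow 47)
  57÷1 = 57 each, +1 to first 0

Closure order: Juniper, Hollowpine, Briarlake, Dunmere, Ashgrove, Elkhorn
Last habitat: Ironridge with 110 animals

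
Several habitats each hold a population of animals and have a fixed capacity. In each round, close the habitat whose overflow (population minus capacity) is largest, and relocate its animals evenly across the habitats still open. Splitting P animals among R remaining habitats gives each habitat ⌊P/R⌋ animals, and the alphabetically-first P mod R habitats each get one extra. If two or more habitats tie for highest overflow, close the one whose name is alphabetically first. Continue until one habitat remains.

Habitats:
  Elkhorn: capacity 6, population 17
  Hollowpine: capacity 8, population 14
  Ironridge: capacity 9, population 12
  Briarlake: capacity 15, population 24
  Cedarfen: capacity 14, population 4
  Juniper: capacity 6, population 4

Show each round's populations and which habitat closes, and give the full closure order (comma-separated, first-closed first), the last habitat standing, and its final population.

Closure order: Elkhorn, Briarlake, Hollowpine, Ironridge, Juniper
Last habitat: Cedarfen with 75 animals

Round 1: Briarlake=24 Cedarfen=4 Elkhorn=17 Hollowpine=14 Ironridge=12 Juniper=4 → close Elkhorn (overflow 11)
  17÷5 = 3 each, +1 to first 2
Round 2: Briarlake=28 Cedarfen=8 Hollowpine=17 Ironridge=15 Juniper=7 → close Briarlake (overflow 13)
  28÷4 = 7 each, +1 to first 0
Round 3: Cedarfen=15 Hollowpine=24 Ironridge=22 Juniper=14 → close Hollowpine (overflow 16)
  24÷3 = 8 each, +1 to first 0
Round 4: Cedarfen=23 Ironridge=30 Juniper=22 → close Ironridge (overflow 21)
  30÷2 = 15 each, +1 to first 0
Round 5: Cedarfen=38 Juniper=37 → close Juniper (overflow 31)
  37÷1 = 37 each, +1 to first 0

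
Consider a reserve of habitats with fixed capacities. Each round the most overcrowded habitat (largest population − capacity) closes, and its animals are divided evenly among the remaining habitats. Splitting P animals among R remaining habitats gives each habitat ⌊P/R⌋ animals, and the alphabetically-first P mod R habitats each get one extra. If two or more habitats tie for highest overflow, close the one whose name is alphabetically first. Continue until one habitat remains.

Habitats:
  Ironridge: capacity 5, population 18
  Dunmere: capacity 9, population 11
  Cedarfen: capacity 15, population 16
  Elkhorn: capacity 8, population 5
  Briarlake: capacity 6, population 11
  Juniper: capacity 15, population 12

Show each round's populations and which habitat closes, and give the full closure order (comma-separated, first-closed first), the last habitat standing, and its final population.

Closure order: Ironridge, Briarlake, Dunmere, Cedarfen, Elkhorn
Last habitat: Juniper with 73 animals

Round 1: Briarlake=11 Cedarfen=16 Dunmere=11 Elkhorn=5 Ironridge=18 Juniper=12 → close Ironridge (overflow 13)
  18÷5 = 3 each, +1 to first 3
Round 2: Briarlake=15 Cedarfen=20 Dunmere=15 Elkhorn=8 Juniper=15 → close Briarlake (overflow 9)
  15÷4 = 3 each, +1 to first 3
Round 3: Cedarfen=24 Dunmere=19 Elkhorn=12 Juniper=18 → close Dunmere (overflow 10)
  19÷3 = 6 each, +1 to first 1
Round 4: Cedarfen=31 Elkhorn=18 Juniper=24 → close Cedarfen (overflow 16)
  31÷2 = 15 each, +1 to first 1
Round 5: Elkhorn=34 Juniper=39 → close Elkhorn (overflow 26)
  34÷1 = 34 each, +1 to first 0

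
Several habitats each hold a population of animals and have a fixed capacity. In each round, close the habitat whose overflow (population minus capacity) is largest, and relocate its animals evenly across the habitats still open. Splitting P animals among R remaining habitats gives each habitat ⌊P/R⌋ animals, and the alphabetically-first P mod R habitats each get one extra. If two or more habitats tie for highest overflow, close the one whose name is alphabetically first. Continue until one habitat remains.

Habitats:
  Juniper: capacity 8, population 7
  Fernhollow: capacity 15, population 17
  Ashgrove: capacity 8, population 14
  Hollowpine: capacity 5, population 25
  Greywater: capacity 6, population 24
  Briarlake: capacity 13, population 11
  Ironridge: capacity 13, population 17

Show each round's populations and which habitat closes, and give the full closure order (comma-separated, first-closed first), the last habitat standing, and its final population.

Round 1: Ashgrove=14 Briarlake=11 Fernhollow=17 Greywater=24 Hollowpine=25 Ironridge=17 Juniper=7 → close Hollowpine (overflow 20)
  25÷6 = 4 each, +1 to first 1
Round 2: Ashgrove=19 Briarlake=15 Fernhollow=21 Greywater=28 Ironridge=21 Juniper=11 → close Greywater (overflow 22)
  28÷5 = 5 each, +1 to first 3
Round 3: Ashgrove=25 Briarlake=21 Fernhollow=27 Ironridge=26 Juniper=16 → close Ashgrove (overflow 17)
  25÷4 = 6 each, +1 to first 1
Round 4: Briarlake=28 Fernhollow=33 Ironridge=32 Juniper=22 → close Ironridge (overflow 19)
  32÷3 = 10 each, +1 to first 2
Round 5: Briarlake=39 Fernhollow=44 Juniper=32 → close Fernhollow (overflow 29)
  44÷2 = 22 each, +1 to first 0
Round 6: Briarlake=61 Juniper=54 → close Briarlake (overflow 48)
  61÷1 = 61 each, +1 to first 0

Closure order: Hollowpine, Greywater, Ashgrove, Ironridge, Fernhollow, Briarlake
Last habitat: Juniper with 115 animals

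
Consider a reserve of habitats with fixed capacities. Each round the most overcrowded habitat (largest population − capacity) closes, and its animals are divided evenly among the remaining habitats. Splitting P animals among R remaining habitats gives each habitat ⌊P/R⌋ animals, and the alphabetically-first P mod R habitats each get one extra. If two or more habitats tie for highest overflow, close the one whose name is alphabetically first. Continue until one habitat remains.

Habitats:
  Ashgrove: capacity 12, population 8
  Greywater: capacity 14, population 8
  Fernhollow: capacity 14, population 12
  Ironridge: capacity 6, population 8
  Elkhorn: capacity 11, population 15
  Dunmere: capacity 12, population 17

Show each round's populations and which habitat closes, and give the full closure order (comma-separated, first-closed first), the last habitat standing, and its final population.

Closure order: Dunmere, Elkhorn, Ironridge, Fernhollow, Ashgrove
Last habitat: Greywater with 68 animals

Round 1: Ashgrove=8 Dunmere=17 Elkhorn=15 Fernhollow=12 Greywater=8 Ironridge=8 → close Dunmere (overflow 5)
  17÷5 = 3 each, +1 to first 2
Round 2: Ashgrove=12 Elkhorn=19 Fernhollow=15 Greywater=11 Ironridge=11 → close Elkhorn (overflow 8)
  19÷4 = 4 each, +1 to first 3
Round 3: Ashgrove=17 Fernhollow=20 Greywater=16 Ironridge=15 → close Ironridge (overflow 9)
  15÷3 = 5 each, +1 to first 0
Round 4: Ashgrove=22 Fernhollow=25 Greywater=21 → close Fernhollow (overflow 11)
  25÷2 = 12 each, +1 to first 1
Round 5: Ashgrove=35 Greywater=33 → close Ashgrove (overflow 23)
  35÷1 = 35 each, +1 to first 0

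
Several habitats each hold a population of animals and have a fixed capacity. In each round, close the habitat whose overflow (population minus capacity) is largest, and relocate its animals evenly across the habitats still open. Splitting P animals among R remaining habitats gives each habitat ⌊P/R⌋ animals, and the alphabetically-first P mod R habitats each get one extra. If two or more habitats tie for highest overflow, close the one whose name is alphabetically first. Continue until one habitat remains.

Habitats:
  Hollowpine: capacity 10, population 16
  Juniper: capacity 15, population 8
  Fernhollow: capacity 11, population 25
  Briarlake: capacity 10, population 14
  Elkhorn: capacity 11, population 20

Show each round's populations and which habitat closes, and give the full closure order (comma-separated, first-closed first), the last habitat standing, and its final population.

Round 1: Briarlake=14 Elkhorn=20 Fernhollow=25 Hollowpine=16 Juniper=8 → close Fernhollow (overflow 14)
  25÷4 = 6 each, +1 to first 1
Round 2: Briarlake=21 Elkhorn=26 Hollowpine=22 Juniper=14 → close Elkhorn (overflow 15)
  26÷3 = 8 each, +1 to first 2
Round 3: Briarlake=30 Hollowpine=31 Juniper=22 → close Hollowpine (overflow 21)
  31÷2 = 15 each, +1 to first 1
Round 4: Briarlake=46 Juniper=37 → close Briarlake (overflow 36)
  46÷1 = 46 each, +1 to first 0

Closure order: Fernhollow, Elkhorn, Hollowpine, Briarlake
Last habitat: Juniper with 83 animals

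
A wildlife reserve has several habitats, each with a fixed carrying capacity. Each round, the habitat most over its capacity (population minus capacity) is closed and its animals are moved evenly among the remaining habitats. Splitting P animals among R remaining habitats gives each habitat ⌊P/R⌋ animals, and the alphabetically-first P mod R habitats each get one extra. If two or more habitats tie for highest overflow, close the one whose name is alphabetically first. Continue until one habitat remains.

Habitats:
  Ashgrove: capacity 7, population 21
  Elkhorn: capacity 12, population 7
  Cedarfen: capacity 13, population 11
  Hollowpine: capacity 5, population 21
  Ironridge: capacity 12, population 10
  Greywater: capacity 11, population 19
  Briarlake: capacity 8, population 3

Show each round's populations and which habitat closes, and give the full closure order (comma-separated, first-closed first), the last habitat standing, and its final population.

Round 1: Ashgrove=21 Briarlake=3 Cedarfen=11 Elkhorn=7 Greywater=19 Hollowpine=21 Ironridge=10 → close Hollowpine (overflow 16)
  21÷6 = 3 each, +1 to first 3
Round 2: Ashgrove=25 Briarlake=7 Cedarfen=15 Elkhorn=10 Greywater=22 Ironridge=13 → close Ashgrove (overflow 18)
  25÷5 = 5 each, +1 to first 0
Round 3: Briarlake=12 Cedarfen=20 Elkhorn=15 Greywater=27 Ironridge=18 → close Greywater (overflow 16)
  27÷4 = 6 each, +1 to first 3
Round 4: Briarlake=19 Cedarfen=27 Elkhorn=22 Ironridge=24 → close Cedarfen (overflow 14)
  27÷3 = 9 each, +1 to first 0
Round 5: Briarlake=28 Elkhorn=31 Ironridge=33 → close Ironridge (overflow 21)
  33÷2 = 16 each, +1 to first 1
Round 6: Briarlake=45 Elkhorn=47 → close Briarlake (overflow 37)
  45÷1 = 45 each, +1 to first 0

Closure order: Hollowpine, Ashgrove, Greywater, Cedarfen, Ironridge, Briarlake
Last habitat: Elkhorn with 92 animals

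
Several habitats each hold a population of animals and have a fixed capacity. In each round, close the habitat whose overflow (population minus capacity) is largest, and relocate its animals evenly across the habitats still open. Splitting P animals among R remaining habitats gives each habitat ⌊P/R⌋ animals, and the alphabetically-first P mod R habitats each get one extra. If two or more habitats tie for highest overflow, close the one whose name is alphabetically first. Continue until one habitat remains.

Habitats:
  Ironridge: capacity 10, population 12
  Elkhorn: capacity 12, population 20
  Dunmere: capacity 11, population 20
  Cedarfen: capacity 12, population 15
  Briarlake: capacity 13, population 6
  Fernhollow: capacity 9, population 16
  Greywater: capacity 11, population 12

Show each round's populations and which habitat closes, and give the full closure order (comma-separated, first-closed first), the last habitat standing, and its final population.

Round 1: Briarlake=6 Cedarfen=15 Dunmere=20 Elkhorn=20 Fernhollow=16 Greywater=12 Ironridge=12 → close Dunmere (overflow 9)
  20÷6 = 3 each, +1 to first 2
Round 2: Briarlake=10 Cedarfen=19 Elkhorn=23 Fernhollow=19 Greywater=15 Ironridge=15 → close Elkhorn (overflow 11)
  23÷5 = 4 each, +1 to first 3
Round 3: Briarlake=15 Cedarfen=24 Fernhollow=24 Greywater=19 Ironridge=19 → close Fernhollow (overflow 15)
  24÷4 = 6 each, +1 to first 0
Round 4: Briarlake=21 Cedarfen=30 Greywater=25 Ironridge=25 → close Cedarfen (overflow 18)
  30÷3 = 10 each, +1 to first 0
Round 5: Briarlake=31 Greywater=35 Ironridge=35 → close Ironridge (overflow 25)
  35÷2 = 17 each, +1 to first 1
Round 6: Briarlake=49 Greywater=52 → close Greywater (overflow 41)
  52÷1 = 52 each, +1 to first 0

Closure order: Dunmere, Elkhorn, Fernhollow, Cedarfen, Ironridge, Greywater
Last habitat: Briarlake with 101 animals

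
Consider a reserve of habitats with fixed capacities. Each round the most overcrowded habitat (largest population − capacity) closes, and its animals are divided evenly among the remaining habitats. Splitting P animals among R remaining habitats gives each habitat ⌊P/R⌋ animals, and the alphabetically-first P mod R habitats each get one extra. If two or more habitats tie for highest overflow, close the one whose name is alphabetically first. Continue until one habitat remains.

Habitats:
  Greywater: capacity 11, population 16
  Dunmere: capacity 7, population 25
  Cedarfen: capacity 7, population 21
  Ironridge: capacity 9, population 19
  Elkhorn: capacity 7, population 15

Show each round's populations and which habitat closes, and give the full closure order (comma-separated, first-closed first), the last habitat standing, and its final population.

Round 1: Cedarfen=21 Dunmere=25 Elkhorn=15 Greywater=16 Ironridge=19 → close Dunmere (overflow 18)
  25÷4 = 6 each, +1 to first 1
Round 2: Cedarfen=28 Elkhorn=21 Greywater=22 Ironridge=25 → close Cedarfen (overflow 21)
  28÷3 = 9 each, +1 to first 1
Round 3: Elkhorn=31 Greywater=31 Ironridge=34 → close Ironridge (overflow 25)
  34÷2 = 17 each, +1 to first 0
Round 4: Elkhorn=48 Greywater=48 → close Elkhorn (overflow 41)
  48÷1 = 48 each, +1 to first 0

Closure order: Dunmere, Cedarfen, Ironridge, Elkhorn
Last habitat: Greywater with 96 animals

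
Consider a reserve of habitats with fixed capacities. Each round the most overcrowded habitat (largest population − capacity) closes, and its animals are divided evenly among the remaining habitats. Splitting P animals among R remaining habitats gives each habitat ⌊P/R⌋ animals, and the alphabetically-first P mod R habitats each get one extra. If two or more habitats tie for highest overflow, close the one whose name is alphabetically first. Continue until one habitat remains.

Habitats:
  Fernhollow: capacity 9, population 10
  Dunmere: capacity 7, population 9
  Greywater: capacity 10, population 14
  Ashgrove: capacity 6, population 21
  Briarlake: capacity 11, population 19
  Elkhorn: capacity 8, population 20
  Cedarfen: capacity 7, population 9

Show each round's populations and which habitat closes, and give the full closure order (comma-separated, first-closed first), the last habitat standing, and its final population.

Round 1: Ashgrove=21 Briarlake=19 Cedarfen=9 Dunmere=9 Elkhorn=20 Fernhollow=10 Greywater=14 → close Ashgrove (overflow 15)
  21÷6 = 3 each, +1 to first 3
Round 2: Briarlake=23 Cedarfen=13 Dunmere=13 Elkhorn=23 Fernhollow=13 Greywater=17 → close Elkhorn (overflow 15)
  23÷5 = 4 each, +1 to first 3
Round 3: Briarlake=28 Cedarfen=18 Dunmere=18 Fernhollow=17 Greywater=21 → close Briarlake (overflow 17)
  28÷4 = 7 each, +1 to first 0
Round 4: Cedarfen=25 Dunmere=25 Fernhollow=24 Greywater=28 → close Cedarfen (overflow 18)
  25÷3 = 8 each, +1 to first 1
Round 5: Dunmere=34 Fernhollow=32 Greywater=36 → close Dunmere (overflow 27)
  34÷2 = 17 each, +1 to first 0
Round 6: Fernhollow=49 Greywater=53 → close Greywater (overflow 43)
  53÷1 = 53 each, +1 to first 0

Closure order: Ashgrove, Elkhorn, Briarlake, Cedarfen, Dunmere, Greywater
Last habitat: Fernhollow with 102 animals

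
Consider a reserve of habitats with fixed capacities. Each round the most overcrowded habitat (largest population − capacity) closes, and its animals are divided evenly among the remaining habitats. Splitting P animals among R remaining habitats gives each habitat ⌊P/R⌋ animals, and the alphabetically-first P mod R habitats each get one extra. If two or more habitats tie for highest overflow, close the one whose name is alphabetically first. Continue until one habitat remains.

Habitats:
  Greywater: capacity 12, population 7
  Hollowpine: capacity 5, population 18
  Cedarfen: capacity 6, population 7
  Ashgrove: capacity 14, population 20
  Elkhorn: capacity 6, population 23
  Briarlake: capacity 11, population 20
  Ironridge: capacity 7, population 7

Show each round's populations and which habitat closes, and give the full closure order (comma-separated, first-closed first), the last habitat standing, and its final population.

Round 1: Ashgrove=20 Briarlake=20 Cedarfen=7 Elkhorn=23 Greywater=7 Hollowpine=18 Ironridge=7 → close Elkhorn (overflow 17)
  23÷6 = 3 each, +1 to first 5
Round 2: Ashgrove=24 Briarlake=24 Cedarfen=11 Greywater=11 Hollowpine=22 Ironridge=10 → close Hollowpine (overflow 17)
  22÷5 = 4 each, +1 to first 2
Round 3: Ashgrove=29 Briarlake=29 Cedarfen=15 Greywater=15 Ironridge=14 → close Briarlake (overflow 18)
  29÷4 = 7 each, +1 to first 1
Round 4: Ashgrove=37 Cedarfen=22 Greywater=22 Ironridge=21 → close Ashgrove (overflow 23)
  37÷3 = 12 each, +1 to first 1
Round 5: Cedarfen=35 Greywater=34 Ironridge=33 → close Cedarfen (overflow 29)
  35÷2 = 17 each, +1 to first 1
Round 6: Greywater=52 Ironridge=50 → close Ironridge (overflow 43)
  50÷1 = 50 each, +1 to first 0

Closure order: Elkhorn, Hollowpine, Briarlake, Ashgrove, Cedarfen, Ironridge
Last habitat: Greywater with 102 animals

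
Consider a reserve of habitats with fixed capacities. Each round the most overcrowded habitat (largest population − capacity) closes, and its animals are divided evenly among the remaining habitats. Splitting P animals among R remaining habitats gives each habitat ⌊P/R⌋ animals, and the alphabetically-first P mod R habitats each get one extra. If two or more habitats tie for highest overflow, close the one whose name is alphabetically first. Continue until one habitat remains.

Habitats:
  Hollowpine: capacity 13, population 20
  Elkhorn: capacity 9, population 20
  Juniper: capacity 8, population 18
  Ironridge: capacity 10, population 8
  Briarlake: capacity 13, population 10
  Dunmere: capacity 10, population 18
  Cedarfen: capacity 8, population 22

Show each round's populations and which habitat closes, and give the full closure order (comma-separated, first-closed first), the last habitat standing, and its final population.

Round 1: Briarlake=10 Cedarfen=22 Dunmere=18 Elkhorn=20 Hollowpine=20 Ironridge=8 Juniper=18 → close Cedarfen (overflow 14)
  22÷6 = 3 each, +1 to first 4
Round 2: Briarlake=14 Dunmere=22 Elkhorn=24 Hollowpine=24 Ironridge=11 Juniper=21 → close Elkhorn (overflow 15)
  24÷5 = 4 each, +1 to first 4
Round 3: Briarlake=19 Dunmere=27 Hollowpine=29 Ironridge=16 Juniper=25 → close Dunmere (overflow 17)
  27÷4 = 6 each, +1 to first 3
Round 4: Briarlake=26 Hollowpine=36 Ironridge=23 Juniper=31 → close Hollowpine (overflow 23)
  36÷3 = 12 each, +1 to first 0
Round 5: Briarlake=38 Ironridge=35 Juniper=43 → close Juniper (overflow 35)
  43÷2 = 21 each, +1 to first 1
Round 6: Briarlake=60 Ironridge=56 → close Briarlake (overflow 47)
  60÷1 = 60 each, +1 to first 0

Closure order: Cedarfen, Elkhorn, Dunmere, Hollowpine, Juniper, Briarlake
Last habitat: Ironridge with 116 animals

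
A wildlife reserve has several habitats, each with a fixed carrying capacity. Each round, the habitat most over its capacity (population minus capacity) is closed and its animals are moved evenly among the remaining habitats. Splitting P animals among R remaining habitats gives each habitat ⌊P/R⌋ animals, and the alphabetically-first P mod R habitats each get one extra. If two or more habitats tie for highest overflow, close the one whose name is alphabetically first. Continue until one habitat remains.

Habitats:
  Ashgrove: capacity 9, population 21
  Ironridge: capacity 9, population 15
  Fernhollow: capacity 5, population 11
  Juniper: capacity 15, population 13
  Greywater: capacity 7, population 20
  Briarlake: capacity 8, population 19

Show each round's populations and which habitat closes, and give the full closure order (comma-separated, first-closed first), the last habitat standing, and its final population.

Round 1: Ashgrove=21 Briarlake=19 Fernhollow=11 Greywater=20 Ironridge=15 Juniper=13 → close Greywater (overflow 13)
  20÷5 = 4 each, +1 to first 0
Round 2: Ashgrove=25 Briarlake=23 Fernhollow=15 Ironridge=19 Juniper=17 → close Ashgrove (overflow 16)
  25÷4 = 6 each, +1 to first 1
Round 3: Briarlake=30 Fernhollow=21 Ironridge=25 Juniper=23 → close Briarlake (overflow 22)
  30÷3 = 10 each, +1 to first 0
Round 4: Fernhollow=31 Ironridge=35 Juniper=33 → close Fernhollow (overflow 26)
  31÷2 = 15 each, +1 to first 1
Round 5: Ironridge=51 Juniper=48 → close Ironridge (overflow 42)
  51÷1 = 51 each, +1 to first 0

Closure order: Greywater, Ashgrove, Briarlake, Fernhollow, Ironridge
Last habitat: Juniper with 99 animals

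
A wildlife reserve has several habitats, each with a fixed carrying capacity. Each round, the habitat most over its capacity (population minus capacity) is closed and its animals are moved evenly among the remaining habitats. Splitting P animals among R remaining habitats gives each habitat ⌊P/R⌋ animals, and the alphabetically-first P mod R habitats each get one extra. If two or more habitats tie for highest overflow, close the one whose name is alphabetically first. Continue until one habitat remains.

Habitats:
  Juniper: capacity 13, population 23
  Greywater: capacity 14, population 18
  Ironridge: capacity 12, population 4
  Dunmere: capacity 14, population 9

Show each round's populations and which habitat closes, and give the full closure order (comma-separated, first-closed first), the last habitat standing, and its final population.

Closure order: Juniper, Greywater, Dunmere
Last habitat: Ironridge with 54 animals

Round 1: Dunmere=9 Greywater=18 Ironridge=4 Juniper=23 → close Juniper (overflow 10)
  23÷3 = 7 each, +1 to first 2
Round 2: Dunmere=17 Greywater=26 Ironridge=11 → close Greywater (overflow 12)
  26÷2 = 13 each, +1 to first 0
Round 3: Dunmere=30 Ironridge=24 → close Dunmere (overflow 16)
  30÷1 = 30 each, +1 to first 0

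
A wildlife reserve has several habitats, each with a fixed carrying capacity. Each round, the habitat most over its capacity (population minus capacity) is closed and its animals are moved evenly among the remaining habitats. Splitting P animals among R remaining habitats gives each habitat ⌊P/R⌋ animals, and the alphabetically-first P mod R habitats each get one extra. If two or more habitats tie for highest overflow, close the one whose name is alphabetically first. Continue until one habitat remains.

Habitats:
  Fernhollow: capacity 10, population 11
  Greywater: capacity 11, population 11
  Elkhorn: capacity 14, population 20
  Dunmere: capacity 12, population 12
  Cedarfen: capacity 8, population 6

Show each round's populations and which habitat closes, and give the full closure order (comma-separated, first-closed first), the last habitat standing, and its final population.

Closure order: Elkhorn, Fernhollow, Dunmere, Greywater
Last habitat: Cedarfen with 60 animals

Round 1: Cedarfen=6 Dunmere=12 Elkhorn=20 Fernhollow=11 Greywater=11 → close Elkhorn (overflow 6)
  20÷4 = 5 each, +1 to first 0
Round 2: Cedarfen=11 Dunmere=17 Fernhollow=16 Greywater=16 → close Fernhollow (overflow 6)
  16÷3 = 5 each, +1 to first 1
Round 3: Cedarfen=17 Dunmere=22 Greywater=21 → close Dunmere (overflow 10)
  22÷2 = 11 each, +1 to first 0
Round 4: Cedarfen=28 Greywater=32 → close Greywater (overflow 21)
  32÷1 = 32 each, +1 to first 0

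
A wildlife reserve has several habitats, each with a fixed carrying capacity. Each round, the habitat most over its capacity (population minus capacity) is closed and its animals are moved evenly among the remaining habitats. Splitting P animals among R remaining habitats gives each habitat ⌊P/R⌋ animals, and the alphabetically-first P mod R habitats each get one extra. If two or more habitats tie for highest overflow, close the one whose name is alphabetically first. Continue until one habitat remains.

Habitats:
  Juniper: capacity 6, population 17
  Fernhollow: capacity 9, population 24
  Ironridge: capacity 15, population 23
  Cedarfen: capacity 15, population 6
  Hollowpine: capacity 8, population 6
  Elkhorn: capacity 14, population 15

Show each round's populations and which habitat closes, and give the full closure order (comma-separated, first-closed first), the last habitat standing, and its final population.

Round 1: Cedarfen=6 Elkhorn=15 Fernhollow=24 Hollowpine=6 Ironridge=23 Juniper=17 → close Fernhollow (overflow 15)
  24÷5 = 4 each, +1 to first 4
Round 2: Cedarfen=11 Elkhorn=20 Hollowpine=11 Ironridge=28 Juniper=21 → close Juniper (overflow 15)
  21÷4 = 5 each, +1 to first 1
Round 3: Cedarfen=17 Elkhorn=25 Hollowpine=16 Ironridge=33 → close Ironridge (overflow 18)
  33÷3 = 11 each, +1 to first 0
Round 4: Cedarfen=28 Elkhorn=36 Hollowpine=27 → close Elkhorn (overflow 22)
  36÷2 = 18 each, +1 to first 0
Round 5: Cedarfen=46 Hollowpine=45 → close Hollowpine (overflow 37)
  45÷1 = 45 each, +1 to first 0

Closure order: Fernhollow, Juniper, Ironridge, Elkhorn, Hollowpine
Last habitat: Cedarfen with 91 animals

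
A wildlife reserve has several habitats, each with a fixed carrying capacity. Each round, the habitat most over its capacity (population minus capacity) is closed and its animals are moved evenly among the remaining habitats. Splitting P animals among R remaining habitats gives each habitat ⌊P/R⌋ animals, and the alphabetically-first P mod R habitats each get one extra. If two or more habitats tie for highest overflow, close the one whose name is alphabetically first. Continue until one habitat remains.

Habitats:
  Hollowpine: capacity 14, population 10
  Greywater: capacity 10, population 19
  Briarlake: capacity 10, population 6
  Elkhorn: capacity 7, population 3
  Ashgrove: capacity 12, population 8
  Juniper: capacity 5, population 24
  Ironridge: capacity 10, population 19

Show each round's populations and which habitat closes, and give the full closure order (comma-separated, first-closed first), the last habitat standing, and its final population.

Closure order: Juniper, Greywater, Ironridge, Ashgrove, Briarlake, Elkhorn
Last habitat: Hollowpine with 89 animals

Round 1: Ashgrove=8 Briarlake=6 Elkhorn=3 Greywater=19 Hollowpine=10 Ironridge=19 Juniper=24 → close Juniper (overflow 19)
  24÷6 = 4 each, +1 to first 0
Round 2: Ashgrove=12 Briarlake=10 Elkhorn=7 Greywater=23 Hollowpine=14 Ironridge=23 → close Greywater (overflow 13)
  23÷5 = 4 each, +1 to first 3
Round 3: Ashgrove=17 Briarlake=15 Elkhorn=12 Hollowpine=18 Ironridge=27 → close Ironridge (overflow 17)
  27÷4 = 6 each, +1 to first 3
Round 4: Ashgrove=24 Briarlake=22 Elkhorn=19 Hollowpine=24 → close Ashgrove (overflow 12)
  24÷3 = 8 each, +1 to first 0
Round 5: Briarlake=30 Elkhorn=27 Hollowpine=32 → close Briarlake (overflow 20)
  30÷2 = 15 each, +1 to first 0
Round 6: Elkhorn=42 Hollowpine=47 → close Elkhorn (overflow 35)
  42÷1 = 42 each, +1 to first 0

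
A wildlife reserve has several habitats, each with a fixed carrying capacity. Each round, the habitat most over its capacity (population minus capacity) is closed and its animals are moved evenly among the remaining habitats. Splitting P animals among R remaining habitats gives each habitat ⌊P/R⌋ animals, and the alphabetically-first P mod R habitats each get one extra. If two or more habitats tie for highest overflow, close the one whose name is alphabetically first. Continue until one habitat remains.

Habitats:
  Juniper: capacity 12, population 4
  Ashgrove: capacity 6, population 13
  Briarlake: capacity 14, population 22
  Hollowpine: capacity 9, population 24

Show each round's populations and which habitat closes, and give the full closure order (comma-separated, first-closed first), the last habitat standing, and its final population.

Round 1: Ashgrove=13 Briarlake=22 Hollowpine=24 Juniper=4 → close Hollowpine (overflow 15)
  24÷3 = 8 each, +1 to first 0
Round 2: Ashgrove=21 Briarlake=30 Juniper=12 → close Briarlake (overflow 16)
  30÷2 = 15 each, +1 to first 0
Round 3: Ashgrove=36 Juniper=27 → close Ashgrove (overflow 30)
  36÷1 = 36 each, +1 to first 0

Closure order: Hollowpine, Briarlake, Ashgrove
Last habitat: Juniper with 63 animals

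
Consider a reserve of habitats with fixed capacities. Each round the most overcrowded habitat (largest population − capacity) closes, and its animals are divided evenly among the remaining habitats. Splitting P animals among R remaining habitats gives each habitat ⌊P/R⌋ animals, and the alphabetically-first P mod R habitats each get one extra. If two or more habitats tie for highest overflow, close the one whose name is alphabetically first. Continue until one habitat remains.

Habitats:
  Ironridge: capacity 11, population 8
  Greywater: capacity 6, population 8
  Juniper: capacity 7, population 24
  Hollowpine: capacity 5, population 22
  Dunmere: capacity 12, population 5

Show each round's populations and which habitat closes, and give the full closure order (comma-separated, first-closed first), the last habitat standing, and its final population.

Round 1: Dunmere=5 Greywater=8 Hollowpine=22 Ironridge=8 Juniper=24 → close Hollowpine (overflow 17)
  22÷4 = 5 each, +1 to first 2
Round 2: Dunmere=11 Greywater=14 Ironridge=13 Juniper=29 → close Juniper (overflow 22)
  29÷3 = 9 each, +1 to first 2
Round 3: Dunmere=21 Greywater=24 Ironridge=22 → close Greywater (overflow 18)
  24÷2 = 12 each, +1 to first 0
Round 4: Dunmere=33 Ironridge=34 → close Ironridge (overflow 23)
  34÷1 = 34 each, +1 to first 0

Closure order: Hollowpine, Juniper, Greywater, Ironridge
Last habitat: Dunmere with 67 animals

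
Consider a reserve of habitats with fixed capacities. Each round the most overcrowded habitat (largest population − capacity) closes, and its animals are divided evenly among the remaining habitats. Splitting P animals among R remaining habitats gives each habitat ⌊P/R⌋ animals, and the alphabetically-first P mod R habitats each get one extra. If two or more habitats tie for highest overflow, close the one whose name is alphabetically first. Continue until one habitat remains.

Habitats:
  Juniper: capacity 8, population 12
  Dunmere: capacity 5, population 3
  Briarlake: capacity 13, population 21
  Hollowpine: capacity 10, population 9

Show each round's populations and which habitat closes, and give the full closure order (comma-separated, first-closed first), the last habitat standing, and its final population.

Closure order: Briarlake, Juniper, Dunmere
Last habitat: Hollowpine with 45 animals

Round 1: Briarlake=21 Dunmere=3 Hollowpine=9 Juniper=12 → close Briarlake (overflow 8)
  21÷3 = 7 each, +1 to first 0
Round 2: Dunmere=10 Hollowpine=16 Juniper=19 → close Juniper (overflow 11)
  19÷2 = 9 each, +1 to first 1
Round 3: Dunmere=20 Hollowpine=25 → close Dunmere (overflow 15)
  20÷1 = 20 each, +1 to first 0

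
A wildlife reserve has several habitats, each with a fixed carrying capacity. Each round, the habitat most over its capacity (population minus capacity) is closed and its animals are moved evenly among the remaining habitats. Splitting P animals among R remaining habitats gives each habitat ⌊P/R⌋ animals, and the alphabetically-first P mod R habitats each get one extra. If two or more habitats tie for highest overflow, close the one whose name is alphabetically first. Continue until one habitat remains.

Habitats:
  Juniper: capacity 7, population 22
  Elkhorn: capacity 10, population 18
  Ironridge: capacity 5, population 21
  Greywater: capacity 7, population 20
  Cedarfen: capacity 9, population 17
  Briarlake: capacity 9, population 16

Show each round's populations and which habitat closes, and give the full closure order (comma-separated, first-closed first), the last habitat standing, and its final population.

Closure order: Ironridge, Juniper, Greywater, Briarlake, Cedarfen
Last habitat: Elkhorn with 114 animals

Round 1: Briarlake=16 Cedarfen=17 Elkhorn=18 Greywater=20 Ironridge=21 Juniper=22 → close Ironridge (overflow 16)
  21÷5 = 4 each, +1 to first 1
Round 2: Briarlake=21 Cedarfen=21 Elkhorn=22 Greywater=24 Juniper=26 → close Juniper (overflow 19)
  26÷4 = 6 each, +1 to first 2
Round 3: Briarlake=28 Cedarfen=28 Elkhorn=28 Greywater=30 → close Greywater (overflow 23)
  30÷3 = 10 each, +1 to first 0
Round 4: Briarlake=38 Cedarfen=38 Elkhorn=38 → close Briarlake (overflow 29)
  38÷2 = 19 each, +1 to first 0
Round 5: Cedarfen=57 Elkhorn=57 → close Cedarfen (overflow 48)
  57÷1 = 57 each, +1 to first 0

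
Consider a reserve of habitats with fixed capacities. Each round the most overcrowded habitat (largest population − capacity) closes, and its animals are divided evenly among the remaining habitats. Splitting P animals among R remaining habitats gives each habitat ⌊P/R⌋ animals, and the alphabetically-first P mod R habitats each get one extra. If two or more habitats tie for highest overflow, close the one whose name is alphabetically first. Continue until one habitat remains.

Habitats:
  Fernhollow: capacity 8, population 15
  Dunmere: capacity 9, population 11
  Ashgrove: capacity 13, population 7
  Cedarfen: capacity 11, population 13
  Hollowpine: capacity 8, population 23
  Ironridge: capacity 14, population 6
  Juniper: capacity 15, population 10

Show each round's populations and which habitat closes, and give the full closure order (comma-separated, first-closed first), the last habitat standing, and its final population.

Round 1: Ashgrove=7 Cedarfen=13 Dunmere=11 Fernhollow=15 Hollowpine=23 Ironridge=6 Juniper=10 → close Hollowpine (overflow 15)
  23÷6 = 3 each, +1 to first 5
Round 2: Ashgrove=11 Cedarfen=17 Dunmere=15 Fernhollow=19 Ironridge=10 Juniper=13 → close Fernhollow (overflow 11)
  19÷5 = 3 each, +1 to first 4
Round 3: Ashgrove=15 Cedarfen=21 Dunmere=19 Ironridge=14 Juniper=16 → close Cedarfen (overflow 10)
  21÷4 = 5 each, +1 to first 1
Round 4: Ashgrove=21 Dunmere=24 Ironridge=19 Juniper=21 → close Dunmere (overflow 15)
  24÷3 = 8 each, +1 to first 0
Round 5: Ashgrove=29 Ironridge=27 Juniper=29 → close Ashgrove (overflow 16)
  29÷2 = 14 each, +1 to first 1
Round 6: Ironridge=42 Juniper=43 → close Ironridge (overflow 28)
  42÷1 = 42 each, +1 to first 0

Closure order: Hollowpine, Fernhollow, Cedarfen, Dunmere, Ashgrove, Ironridge
Last habitat: Juniper with 85 animals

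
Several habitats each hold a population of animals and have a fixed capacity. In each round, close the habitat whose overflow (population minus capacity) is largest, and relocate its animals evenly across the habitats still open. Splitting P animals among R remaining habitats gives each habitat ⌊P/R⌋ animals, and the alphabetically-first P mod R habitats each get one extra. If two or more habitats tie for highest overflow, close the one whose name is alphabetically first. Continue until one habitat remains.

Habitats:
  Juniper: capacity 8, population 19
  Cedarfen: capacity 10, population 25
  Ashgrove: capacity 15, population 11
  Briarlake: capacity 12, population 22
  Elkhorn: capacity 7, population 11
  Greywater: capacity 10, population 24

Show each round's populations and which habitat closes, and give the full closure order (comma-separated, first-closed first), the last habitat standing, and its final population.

Closure order: Cedarfen, Greywater, Juniper, Briarlake, Elkhorn
Last habitat: Ashgrove with 112 animals

Round 1: Ashgrove=11 Briarlake=22 Cedarfen=25 Elkhorn=11 Greywater=24 Juniper=19 → close Cedarfen (overflow 15)
  25÷5 = 5 each, +1 to first 0
Round 2: Ashgrove=16 Briarlake=27 Elkhorn=16 Greywater=29 Juniper=24 → close Greywater (overflow 19)
  29÷4 = 7 each, +1 to first 1
Round 3: Ashgrove=24 Briarlake=34 Elkhorn=23 Juniper=31 → close Juniper (overflow 23)
  31÷3 = 10 each, +1 to first 1
Round 4: Ashgrove=35 Briarlake=44 Elkhorn=33 → close Briarlake (overflow 32)
  44÷2 = 22 each, +1 to first 0
Round 5: Ashgrove=57 Elkhorn=55 → close Elkhorn (overflow 48)
  55÷1 = 55 each, +1 to first 0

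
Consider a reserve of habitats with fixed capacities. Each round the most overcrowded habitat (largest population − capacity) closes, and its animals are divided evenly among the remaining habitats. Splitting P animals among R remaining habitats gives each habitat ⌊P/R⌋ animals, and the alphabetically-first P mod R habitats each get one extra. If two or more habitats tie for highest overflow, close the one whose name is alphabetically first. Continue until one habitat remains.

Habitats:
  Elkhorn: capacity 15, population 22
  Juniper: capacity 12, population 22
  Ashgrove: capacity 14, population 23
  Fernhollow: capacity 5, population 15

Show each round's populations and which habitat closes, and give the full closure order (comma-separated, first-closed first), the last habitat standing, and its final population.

Round 1: Ashgrove=23 Elkhorn=22 Fernhollow=15 Juniper=22 → close Fernhollow (overflow 10)
  15÷3 = 5 each, +1 to first 0
Round 2: Ashgrove=28 Elkhorn=27 Juniper=27 → close Juniper (overflow 15)
  27÷2 = 13 each, +1 to first 1
Round 3: Ashgrove=42 Elkhorn=40 → close Ashgrove (overflow 28)
  42÷1 = 42 each, +1 to first 0

Closure order: Fernhollow, Juniper, Ashgrove
Last habitat: Elkhorn with 82 animals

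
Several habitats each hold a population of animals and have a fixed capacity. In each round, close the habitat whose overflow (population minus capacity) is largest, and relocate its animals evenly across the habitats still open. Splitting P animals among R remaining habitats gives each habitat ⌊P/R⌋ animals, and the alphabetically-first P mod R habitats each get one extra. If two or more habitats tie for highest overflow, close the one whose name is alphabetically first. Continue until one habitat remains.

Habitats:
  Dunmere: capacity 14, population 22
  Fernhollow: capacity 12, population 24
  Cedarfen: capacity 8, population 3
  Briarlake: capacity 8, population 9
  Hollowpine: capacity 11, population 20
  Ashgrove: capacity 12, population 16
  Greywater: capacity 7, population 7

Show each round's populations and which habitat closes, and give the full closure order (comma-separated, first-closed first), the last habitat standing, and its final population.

Round 1: Ashgrove=16 Briarlake=9 Cedarfen=3 Dunmere=22 Fernhollow=24 Greywater=7 Hollowpine=20 → close Fernhollow (overflow 12)
  24÷6 = 4 each, +1 to first 0
Round 2: Ashgrove=20 Briarlake=13 Cedarfen=7 Dunmere=26 Greywater=11 Hollowpine=24 → close Hollowpine (overflow 13)
  24÷5 = 4 each, +1 to first 4
Round 3: Ashgrove=25 Briarlake=18 Cedarfen=12 Dunmere=31 Greywater=15 → close Dunmere (overflow 17)
  31÷4 = 7 each, +1 to first 3
Round 4: Ashgrove=33 Briarlake=26 Cedarfen=20 Greywater=22 → close Ashgrove (overflow 21)
  33÷3 = 11 each, +1 to first 0
Round 5: Briarlake=37 Cedarfen=31 Greywater=33 → close Briarlake (overflow 29)
  37÷2 = 18 each, +1 to first 1
Round 6: Cedarfen=50 Greywater=51 → close Greywater (overflow 44)
  51÷1 = 51 each, +1 to first 0

Closure order: Fernhollow, Hollowpine, Dunmere, Ashgrove, Briarlake, Greywater
Last habitat: Cedarfen with 101 animals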